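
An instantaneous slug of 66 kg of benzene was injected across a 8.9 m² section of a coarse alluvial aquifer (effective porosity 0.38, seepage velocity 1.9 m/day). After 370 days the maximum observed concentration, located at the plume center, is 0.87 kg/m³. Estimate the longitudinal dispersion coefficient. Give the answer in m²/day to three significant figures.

At the plume center C_max = M/(n_e·A·√(4πDt)), so D = M²/(4πt·(n_e·A·C_max)²).
n_e·A·C_max = 0.38 × 8.9 × 0.87 = 2.942 kg/m.
D = 66²/(4π × 370 × 2.942²) = 0.108 m²/day.

0.108 m²/day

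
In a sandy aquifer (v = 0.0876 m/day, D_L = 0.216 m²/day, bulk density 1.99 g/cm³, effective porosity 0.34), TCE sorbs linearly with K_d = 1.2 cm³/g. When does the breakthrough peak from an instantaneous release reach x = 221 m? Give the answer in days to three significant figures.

20000 days

Retardation factor R = 1 + ρ_b·K_d/n = 1 + 1.99 × 1.2/0.34 = 8.024.
Sorption retards both mechanisms: v_R = v/R = 0.01092 m/day, D_R = D/R = 0.02692 m²/day.
Peak time from v_R²t² + 2D_R t − x² = 0: t = (√(D_R² + v_R²x²) − D_R)/v_R².
√(D_R² + v_R²x²) = √(0.02692² + 0.01092² × 221²) = 2.413; v_R² = 0.0001192.
t = (2.413 − 0.02692)/0.0001192 = 20000 days.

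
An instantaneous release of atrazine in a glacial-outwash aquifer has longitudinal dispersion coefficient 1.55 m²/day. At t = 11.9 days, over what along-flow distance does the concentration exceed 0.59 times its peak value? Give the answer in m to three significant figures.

12.5 m

The plume is Gaussian with σ = √(2Dt) = √(2 × 1.55 × 11.9) = 6.074 m.
C/C_peak = exp(−Δx²/(2σ²)) = 0.59 ⇒ Δx = σ·√(−2 ln 0.59) = 6.074 × 1.027 = 6.238 m.
Width = 2Δx = 12.5 m.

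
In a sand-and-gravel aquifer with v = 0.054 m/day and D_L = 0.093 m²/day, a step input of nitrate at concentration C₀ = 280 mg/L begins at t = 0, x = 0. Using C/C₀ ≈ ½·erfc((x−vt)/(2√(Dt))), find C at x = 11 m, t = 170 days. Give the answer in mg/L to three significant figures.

104 mg/L

For a continuous step input, C/C₀ ≈ ½·erfc((x−vt)/(2√(Dt))).
vt = 0.054 × 170 = 9.18 m and 2√(Dt) = 2√(0.093 × 170) = 7.952 m.
Argument (x−vt)/(2√(Dt)) = (11 − 9.18)/7.952 = 0.2289; ½·erfc(0.2289) = 0.3731.
C = 280 × 0.3731 = 104 mg/L.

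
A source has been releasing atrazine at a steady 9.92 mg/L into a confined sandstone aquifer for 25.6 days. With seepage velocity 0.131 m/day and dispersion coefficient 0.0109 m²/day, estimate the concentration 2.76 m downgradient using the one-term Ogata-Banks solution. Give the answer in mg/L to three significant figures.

For a continuous step input, C/C₀ ≈ ½·erfc((x−vt)/(2√(Dt))).
vt = 0.131 × 25.6 = 3.3536 m and 2√(Dt) = 2√(0.0109 × 25.6) = 1.056 m.
Argument (x−vt)/(2√(Dt)) = (2.76 − 3.3536)/1.056 = -0.5621; ½·erfc(-0.5621) = 0.7867.
C = 9.92 × 0.7867 = 7.80 mg/L.

7.80 mg/L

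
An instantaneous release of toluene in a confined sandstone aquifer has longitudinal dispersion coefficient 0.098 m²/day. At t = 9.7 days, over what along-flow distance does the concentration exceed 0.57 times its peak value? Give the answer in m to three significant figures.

The plume is Gaussian with σ = √(2Dt) = √(2 × 0.098 × 9.7) = 1.379 m.
C/C_peak = exp(−Δx²/(2σ²)) = 0.57 ⇒ Δx = σ·√(−2 ln 0.57) = 1.379 × 1.060 = 1.462 m.
Width = 2Δx = 2.92 m.

2.92 m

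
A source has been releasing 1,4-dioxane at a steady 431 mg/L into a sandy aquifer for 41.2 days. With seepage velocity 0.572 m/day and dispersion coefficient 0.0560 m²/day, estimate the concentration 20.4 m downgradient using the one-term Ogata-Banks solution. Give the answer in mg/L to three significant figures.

For a continuous step input, C/C₀ ≈ ½·erfc((x−vt)/(2√(Dt))).
vt = 0.572 × 41.2 = 23.5664 m and 2√(Dt) = 2√(0.0560 × 41.2) = 3.038 m.
Argument (x−vt)/(2√(Dt)) = (20.4 − 23.5664)/3.038 = -1.042; ½·erfc(-1.042) = 0.9297.
C = 431 × 0.9297 = 401 mg/L.

401 mg/L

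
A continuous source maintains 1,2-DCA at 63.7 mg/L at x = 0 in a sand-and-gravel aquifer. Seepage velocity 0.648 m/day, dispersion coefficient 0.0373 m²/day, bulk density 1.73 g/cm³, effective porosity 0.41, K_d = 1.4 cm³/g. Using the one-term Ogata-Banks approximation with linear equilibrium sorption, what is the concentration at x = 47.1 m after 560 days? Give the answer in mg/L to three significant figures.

62.8 mg/L

Retardation factor R = 1 + ρ_b·K_d/n = 1 + 1.73 × 1.4/0.41 = 6.907.
Sorption retards both mechanisms: v_R = v/R = 0.09382 m/day, D_R = D/R = 0.005400 m²/day.
v_R·t = 0.09382 × 560 = 52.5392 m; 2√(D_R t) = 3.478 m; argument = (47.1 − 52.5392)/3.478 = -1.564.
C = C₀ × ½·erfc(-1.564) = 63.7 × 0.9865 = 62.8 mg/L.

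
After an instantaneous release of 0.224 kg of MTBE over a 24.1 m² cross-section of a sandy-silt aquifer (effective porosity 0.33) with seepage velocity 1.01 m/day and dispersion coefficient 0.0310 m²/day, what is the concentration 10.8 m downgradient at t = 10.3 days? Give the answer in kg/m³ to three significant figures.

For an instantaneous plane source, C(x,t) = M/(n_e·A·√(4πDt)) · exp(−(x−vt)²/(4Dt)), with n_e·A the pore (flow) area.
Plume center vt = 1.01 × 10.3 = 10.403 m, so the well at 10.8 m is 0.397 m downgradient of the peak.
√(4πDt) = 2.003 m, giving peak height M/(n_e·A·√(4πDt)) = 0.224/(0.33 × 24.1 × 2.003) = 0.01406 kg/m³.
(x−vt)²/(4Dt) = (0.397)²/(4 × 0.0310 × 10.3) = 0.1234; exp(−0.1234) = 0.8839.
C = 0.01406 × 0.8839 = 0.0124 kg/m³.

0.0124 kg/m³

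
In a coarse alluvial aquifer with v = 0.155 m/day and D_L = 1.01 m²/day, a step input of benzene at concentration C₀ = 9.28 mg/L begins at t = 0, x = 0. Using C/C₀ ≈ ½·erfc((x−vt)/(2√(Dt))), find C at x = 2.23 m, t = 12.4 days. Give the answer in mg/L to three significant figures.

For a continuous step input, C/C₀ ≈ ½·erfc((x−vt)/(2√(Dt))).
vt = 0.155 × 12.4 = 1.922 m and 2√(Dt) = 2√(1.01 × 12.4) = 7.078 m.
Argument (x−vt)/(2√(Dt)) = (2.23 − 1.922)/7.078 = 0.04352; ½·erfc(0.04352) = 0.4755.
C = 9.28 × 0.4755 = 4.41 mg/L.

4.41 mg/L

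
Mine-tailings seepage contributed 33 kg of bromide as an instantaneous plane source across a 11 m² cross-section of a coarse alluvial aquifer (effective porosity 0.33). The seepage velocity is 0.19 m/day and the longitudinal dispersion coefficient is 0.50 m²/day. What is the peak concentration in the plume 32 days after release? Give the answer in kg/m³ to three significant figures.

0.641 kg/m³

The peak of an instantaneous 1D plume sits at x = vt; there the Gaussian factor is 1 and C_max = M/(n_e·A·√(4πDt)), where n_e·A is the pore area the mass is dissolved in.
√(4πDt) = √(4π × 0.50 × 32) = 14.18 m, so C_max = 33/(0.33 × 11 × 14.18) = 0.641 kg/m³.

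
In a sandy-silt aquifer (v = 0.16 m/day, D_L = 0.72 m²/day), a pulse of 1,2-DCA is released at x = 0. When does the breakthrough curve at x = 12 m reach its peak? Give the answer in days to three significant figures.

52.0 days

For the 1D instantaneous-source solution, setting ∂C/∂t = 0 at fixed x gives v²t² + 2Dt − x² = 0, so t = (√(D² + v²x²) − D)/v².
√(D² + v²x²) = √(0.72² + 0.16² × 12²) = 2.051; v² = 0.0256.
t = (2.051 − 0.72)/0.0256 = 52.0 days (vs. the pure-advection estimate x/v = 75.0 d).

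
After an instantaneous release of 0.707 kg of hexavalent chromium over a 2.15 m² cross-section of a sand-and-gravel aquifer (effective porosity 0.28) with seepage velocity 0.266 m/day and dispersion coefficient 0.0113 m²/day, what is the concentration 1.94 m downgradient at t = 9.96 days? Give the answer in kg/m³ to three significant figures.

0.323 kg/m³

For an instantaneous plane source, C(x,t) = M/(n_e·A·√(4πDt)) · exp(−(x−vt)²/(4Dt)), with n_e·A the pore (flow) area.
Plume center vt = 0.266 × 9.96 = 2.64936 m, so the well at 1.94 m is 0.70936 m upgradient of the peak.
√(4πDt) = 1.189 m, giving peak height M/(n_e·A·√(4πDt)) = 0.707/(0.28 × 2.15 × 1.189) = 0.9877 kg/m³.
(x−vt)²/(4Dt) = (-0.70936)²/(4 × 0.0113 × 9.96) = 1.118; exp(−1.118) = 0.3269.
C = 0.9877 × 0.3269 = 0.323 kg/m³.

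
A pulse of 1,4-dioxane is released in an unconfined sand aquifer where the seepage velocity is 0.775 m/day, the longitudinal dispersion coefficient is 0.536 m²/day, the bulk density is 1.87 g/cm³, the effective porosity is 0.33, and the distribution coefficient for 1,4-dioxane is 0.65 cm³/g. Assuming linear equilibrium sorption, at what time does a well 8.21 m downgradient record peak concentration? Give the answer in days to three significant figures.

Retardation factor R = 1 + ρ_b·K_d/n = 1 + 1.87 × 0.65/0.33 = 4.683.
Sorption retards both mechanisms: v_R = v/R = 0.1655 m/day, D_R = D/R = 0.1145 m²/day.
Peak time from v_R²t² + 2D_R t − x² = 0: t = (√(D_R² + v_R²x²) − D_R)/v_R².
√(D_R² + v_R²x²) = √(0.1145² + 0.1655² × 8.21²) = 1.364; v_R² = 0.02739.
t = (1.364 − 0.1145)/0.02739 = 45.6 days.

45.6 days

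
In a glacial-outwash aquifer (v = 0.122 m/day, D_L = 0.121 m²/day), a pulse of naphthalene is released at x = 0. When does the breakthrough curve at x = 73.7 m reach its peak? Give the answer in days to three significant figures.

For the 1D instantaneous-source solution, setting ∂C/∂t = 0 at fixed x gives v²t² + 2Dt − x² = 0, so t = (√(D² + v²x²) − D)/v².
√(D² + v²x²) = √(0.121² + 0.122² × 73.7²) = 8.992; v² = 0.014884.
t = (8.992 − 0.121)/0.014884 = 596 days (vs. the pure-advection estimate x/v = 604 d).

596 days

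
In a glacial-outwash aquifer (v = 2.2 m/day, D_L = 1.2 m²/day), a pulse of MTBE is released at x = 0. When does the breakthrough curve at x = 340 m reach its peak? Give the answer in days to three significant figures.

For the 1D instantaneous-source solution, setting ∂C/∂t = 0 at fixed x gives v²t² + 2Dt − x² = 0, so t = (√(D² + v²x²) − D)/v².
√(D² + v²x²) = √(1.2² + 2.2² × 340²) = 748.0; v² = 4.84.
t = (748.0 − 1.2)/4.84 = 154 days (vs. the pure-advection estimate x/v = 155 d).

154 days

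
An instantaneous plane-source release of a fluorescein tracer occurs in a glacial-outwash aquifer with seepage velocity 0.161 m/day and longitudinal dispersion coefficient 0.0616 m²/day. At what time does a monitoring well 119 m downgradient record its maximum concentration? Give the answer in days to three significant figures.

For the 1D instantaneous-source solution, setting ∂C/∂t = 0 at fixed x gives v²t² + 2Dt − x² = 0, so t = (√(D² + v²x²) − D)/v².
√(D² + v²x²) = √(0.0616² + 0.161² × 119²) = 19.16; v² = 0.025921.
t = (19.16 − 0.0616)/0.025921 = 737 days (vs. the pure-advection estimate x/v = 739 d).

737 days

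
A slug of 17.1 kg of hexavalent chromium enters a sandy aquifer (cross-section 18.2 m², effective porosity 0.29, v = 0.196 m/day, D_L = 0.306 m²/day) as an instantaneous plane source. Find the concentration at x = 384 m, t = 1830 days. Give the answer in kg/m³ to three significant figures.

0.0290 kg/m³

For an instantaneous plane source, C(x,t) = M/(n_e·A·√(4πDt)) · exp(−(x−vt)²/(4Dt)), with n_e·A the pore (flow) area.
Plume center vt = 0.196 × 1830 = 358.68 m, so the well at 384 m is 25.32 m downgradient of the peak.
√(4πDt) = 83.89 m, giving peak height M/(n_e·A·√(4πDt)) = 17.1/(0.29 × 18.2 × 83.89) = 0.03862 kg/m³.
(x−vt)²/(4Dt) = (25.32)²/(4 × 0.306 × 1830) = 0.2862; exp(−0.2862) = 0.7511.
C = 0.03862 × 0.7511 = 0.0290 kg/m³.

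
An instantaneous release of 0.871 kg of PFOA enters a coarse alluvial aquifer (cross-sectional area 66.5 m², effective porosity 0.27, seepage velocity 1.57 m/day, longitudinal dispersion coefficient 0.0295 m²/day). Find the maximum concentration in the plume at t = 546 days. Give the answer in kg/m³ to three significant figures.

The peak of an instantaneous 1D plume sits at x = vt; there the Gaussian factor is 1 and C_max = M/(n_e·A·√(4πDt)), where n_e·A is the pore area the mass is dissolved in.
√(4πDt) = √(4π × 0.0295 × 546) = 14.23 m, so C_max = 0.871/(0.27 × 66.5 × 14.23) = 0.00341 kg/m³.

0.00341 kg/m³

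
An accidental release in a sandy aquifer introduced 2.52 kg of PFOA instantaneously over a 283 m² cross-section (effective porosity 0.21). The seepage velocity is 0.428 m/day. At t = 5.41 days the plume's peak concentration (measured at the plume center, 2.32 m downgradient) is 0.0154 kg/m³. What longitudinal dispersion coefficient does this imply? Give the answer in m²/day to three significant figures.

At the plume center C_max = M/(n_e·A·√(4πDt)), so D = M²/(4πt·(n_e·A·C_max)²).
n_e·A·C_max = 0.21 × 283 × 0.0154 = 0.9152 kg/m.
D = 2.52²/(4π × 5.41 × 0.9152²) = 0.112 m²/day.

0.112 m²/day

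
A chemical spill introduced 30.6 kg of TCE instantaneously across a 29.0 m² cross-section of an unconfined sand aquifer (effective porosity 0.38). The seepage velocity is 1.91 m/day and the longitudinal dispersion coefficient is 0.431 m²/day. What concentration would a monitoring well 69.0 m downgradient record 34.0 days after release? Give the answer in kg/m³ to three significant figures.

For an instantaneous plane source, C(x,t) = M/(n_e·A·√(4πDt)) · exp(−(x−vt)²/(4Dt)), with n_e·A the pore (flow) area.
Plume center vt = 1.91 × 34.0 = 64.94 m, so the well at 69.0 m is 4.06 m downgradient of the peak.
√(4πDt) = 13.57 m, giving peak height M/(n_e·A·√(4πDt)) = 30.6/(0.38 × 29.0 × 13.57) = 0.2046 kg/m³.
(x−vt)²/(4Dt) = (4.06)²/(4 × 0.431 × 34.0) = 0.2812; exp(−0.2812) = 0.7549.
C = 0.2046 × 0.7549 = 0.154 kg/m³.

0.154 kg/m³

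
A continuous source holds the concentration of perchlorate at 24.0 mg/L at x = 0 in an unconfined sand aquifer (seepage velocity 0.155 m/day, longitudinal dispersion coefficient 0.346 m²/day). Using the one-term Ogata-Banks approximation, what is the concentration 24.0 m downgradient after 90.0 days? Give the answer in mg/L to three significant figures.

2.43 mg/L

For a continuous step input, C/C₀ ≈ ½·erfc((x−vt)/(2√(Dt))).
vt = 0.155 × 90.0 = 13.95 m and 2√(Dt) = 2√(0.346 × 90.0) = 11.16 m.
Argument (x−vt)/(2√(Dt)) = (24.0 − 13.95)/11.16 = 0.9005; ½·erfc(0.9005) = 0.1014.
C = 24.0 × 0.1014 = 2.43 mg/L.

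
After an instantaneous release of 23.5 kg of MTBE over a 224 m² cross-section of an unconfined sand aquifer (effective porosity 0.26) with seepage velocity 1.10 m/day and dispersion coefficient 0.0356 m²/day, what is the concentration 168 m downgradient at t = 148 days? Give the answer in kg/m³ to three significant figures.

0.0137 kg/m³

For an instantaneous plane source, C(x,t) = M/(n_e·A·√(4πDt)) · exp(−(x−vt)²/(4Dt)), with n_e·A the pore (flow) area.
Plume center vt = 1.10 × 148 = 162.8 m, so the well at 168 m is 5.2 m downgradient of the peak.
√(4πDt) = 8.137 m, giving peak height M/(n_e·A·√(4πDt)) = 23.5/(0.26 × 224 × 8.137) = 0.04959 kg/m³.
(x−vt)²/(4Dt) = (5.2)²/(4 × 0.0356 × 148) = 1.283; exp(−1.283) = 0.2772.
C = 0.04959 × 0.2772 = 0.0137 kg/m³.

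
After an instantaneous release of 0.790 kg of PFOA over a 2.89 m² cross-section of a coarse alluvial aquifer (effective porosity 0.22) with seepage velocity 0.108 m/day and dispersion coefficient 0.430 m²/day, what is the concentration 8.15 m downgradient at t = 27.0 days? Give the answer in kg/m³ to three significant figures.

0.0570 kg/m³

For an instantaneous plane source, C(x,t) = M/(n_e·A·√(4πDt)) · exp(−(x−vt)²/(4Dt)), with n_e·A the pore (flow) area.
Plume center vt = 0.108 × 27.0 = 2.916 m, so the well at 8.15 m is 5.234 m downgradient of the peak.
√(4πDt) = 12.08 m, giving peak height M/(n_e·A·√(4πDt)) = 0.790/(0.22 × 2.89 × 12.08) = 0.1029 kg/m³.
(x−vt)²/(4Dt) = (5.234)²/(4 × 0.430 × 27.0) = 0.5899; exp(−0.5899) = 0.5544.
C = 0.1029 × 0.5544 = 0.0570 kg/m³.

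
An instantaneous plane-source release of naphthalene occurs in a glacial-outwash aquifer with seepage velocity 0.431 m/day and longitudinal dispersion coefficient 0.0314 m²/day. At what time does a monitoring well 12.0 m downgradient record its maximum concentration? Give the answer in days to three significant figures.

27.7 days

For the 1D instantaneous-source solution, setting ∂C/∂t = 0 at fixed x gives v²t² + 2Dt − x² = 0, so t = (√(D² + v²x²) − D)/v².
√(D² + v²x²) = √(0.0314² + 0.431² × 12.0²) = 5.172; v² = 0.185761.
t = (5.172 − 0.0314)/0.185761 = 27.7 days (vs. the pure-advection estimate x/v = 27.8 d).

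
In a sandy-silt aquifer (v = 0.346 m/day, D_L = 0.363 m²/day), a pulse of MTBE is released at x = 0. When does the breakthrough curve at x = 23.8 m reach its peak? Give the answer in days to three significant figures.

65.8 days

For the 1D instantaneous-source solution, setting ∂C/∂t = 0 at fixed x gives v²t² + 2Dt − x² = 0, so t = (√(D² + v²x²) − D)/v².
√(D² + v²x²) = √(0.363² + 0.346² × 23.8²) = 8.243; v² = 0.119716.
t = (8.243 − 0.363)/0.119716 = 65.8 days (vs. the pure-advection estimate x/v = 68.8 d).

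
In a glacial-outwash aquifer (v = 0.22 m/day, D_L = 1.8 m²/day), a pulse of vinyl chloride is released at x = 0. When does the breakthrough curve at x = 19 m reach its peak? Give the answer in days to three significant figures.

For the 1D instantaneous-source solution, setting ∂C/∂t = 0 at fixed x gives v²t² + 2Dt − x² = 0, so t = (√(D² + v²x²) − D)/v².
√(D² + v²x²) = √(1.8² + 0.22² × 19²) = 4.551; v² = 0.0484.
t = (4.551 − 1.8)/0.0484 = 56.8 days (vs. the pure-advection estimate x/v = 86.4 d).

56.8 days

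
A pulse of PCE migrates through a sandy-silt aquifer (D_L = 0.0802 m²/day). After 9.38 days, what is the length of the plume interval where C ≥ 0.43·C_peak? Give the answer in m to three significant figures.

3.19 m

The plume is Gaussian with σ = √(2Dt) = √(2 × 0.0802 × 9.38) = 1.227 m.
C/C_peak = exp(−Δx²/(2σ²)) = 0.43 ⇒ Δx = σ·√(−2 ln 0.43) = 1.227 × 1.299 = 1.594 m.
Width = 2Δx = 3.19 m.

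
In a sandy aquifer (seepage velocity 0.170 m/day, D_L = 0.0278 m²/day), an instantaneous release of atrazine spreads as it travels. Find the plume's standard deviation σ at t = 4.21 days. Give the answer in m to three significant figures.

Dispersive spreading gives a Gaussian with σ² = 2Dt; advection only shifts the center.
σ = √(2 × 0.0278 × 4.21) = 0.484 m.

0.484 m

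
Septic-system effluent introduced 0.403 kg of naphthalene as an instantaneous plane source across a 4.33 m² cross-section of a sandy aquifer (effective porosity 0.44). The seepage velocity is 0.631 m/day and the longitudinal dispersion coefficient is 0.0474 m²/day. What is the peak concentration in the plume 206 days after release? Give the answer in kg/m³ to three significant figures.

0.0191 kg/m³

The peak of an instantaneous 1D plume sits at x = vt; there the Gaussian factor is 1 and C_max = M/(n_e·A·√(4πDt)), where n_e·A is the pore area the mass is dissolved in.
√(4πDt) = √(4π × 0.0474 × 206) = 11.08 m, so C_max = 0.403/(0.44 × 4.33 × 11.08) = 0.0191 kg/m³.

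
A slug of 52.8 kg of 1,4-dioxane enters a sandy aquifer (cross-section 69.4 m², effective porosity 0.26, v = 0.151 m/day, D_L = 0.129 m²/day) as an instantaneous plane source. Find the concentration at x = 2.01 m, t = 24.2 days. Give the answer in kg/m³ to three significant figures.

0.376 kg/m³

For an instantaneous plane source, C(x,t) = M/(n_e·A·√(4πDt)) · exp(−(x−vt)²/(4Dt)), with n_e·A the pore (flow) area.
Plume center vt = 0.151 × 24.2 = 3.6542 m, so the well at 2.01 m is 1.6442 m upgradient of the peak.
√(4πDt) = 6.263 m, giving peak height M/(n_e·A·√(4πDt)) = 52.8/(0.26 × 69.4 × 6.263) = 0.4672 kg/m³.
(x−vt)²/(4Dt) = (-1.6442)²/(4 × 0.129 × 24.2) = 0.2165; exp(−0.2165) = 0.8053.
C = 0.4672 × 0.8053 = 0.376 kg/m³.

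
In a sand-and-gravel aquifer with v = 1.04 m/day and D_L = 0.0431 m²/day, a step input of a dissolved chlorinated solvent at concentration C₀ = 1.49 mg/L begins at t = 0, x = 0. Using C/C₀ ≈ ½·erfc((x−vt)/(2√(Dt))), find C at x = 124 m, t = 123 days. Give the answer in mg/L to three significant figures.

For a continuous step input, C/C₀ ≈ ½·erfc((x−vt)/(2√(Dt))).
vt = 1.04 × 123 = 127.92 m and 2√(Dt) = 2√(0.0431 × 123) = 4.605 m.
Argument (x−vt)/(2√(Dt)) = (124 − 127.92)/4.605 = -0.8512; ½·erfc(-0.8512) = 0.8857.
C = 1.49 × 0.8857 = 1.32 mg/L.

1.32 mg/L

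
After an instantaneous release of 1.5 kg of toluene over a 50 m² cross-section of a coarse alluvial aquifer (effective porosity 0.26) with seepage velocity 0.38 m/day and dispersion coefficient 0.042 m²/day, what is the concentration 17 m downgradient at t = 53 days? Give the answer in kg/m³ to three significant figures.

0.00721 kg/m³

For an instantaneous plane source, C(x,t) = M/(n_e·A·√(4πDt)) · exp(−(x−vt)²/(4Dt)), with n_e·A the pore (flow) area.
Plume center vt = 0.38 × 53 = 20.14 m, so the well at 17 m is 3.14 m upgradient of the peak.
√(4πDt) = 5.289 m, giving peak height M/(n_e·A·√(4πDt)) = 1.5/(0.26 × 50 × 5.289) = 0.02182 kg/m³.
(x−vt)²/(4Dt) = (-3.14)²/(4 × 0.042 × 53) = 1.107; exp(−1.107) = 0.3305.
C = 0.02182 × 0.3305 = 0.00721 kg/m³.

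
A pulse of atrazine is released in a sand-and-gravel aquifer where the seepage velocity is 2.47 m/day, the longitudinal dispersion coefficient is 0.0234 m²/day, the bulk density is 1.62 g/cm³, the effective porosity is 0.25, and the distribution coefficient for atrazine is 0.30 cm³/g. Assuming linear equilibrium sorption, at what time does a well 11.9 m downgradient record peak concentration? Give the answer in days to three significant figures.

Retardation factor R = 1 + ρ_b·K_d/n = 1 + 1.62 × 0.30/0.25 = 2.944.
Sorption retards both mechanisms: v_R = v/R = 0.8390 m/day, D_R = D/R = 0.007948 m²/day.
Peak time from v_R²t² + 2D_R t − x² = 0: t = (√(D_R² + v_R²x²) − D_R)/v_R².
√(D_R² + v_R²x²) = √(0.007948² + 0.8390² × 11.9²) = 9.984; v_R² = 0.7039.
t = (9.984 − 0.007948)/0.7039 = 14.2 days.

14.2 days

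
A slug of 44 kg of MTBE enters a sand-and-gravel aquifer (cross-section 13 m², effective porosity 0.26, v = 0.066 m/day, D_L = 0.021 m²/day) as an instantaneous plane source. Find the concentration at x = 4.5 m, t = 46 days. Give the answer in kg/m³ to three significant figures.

For an instantaneous plane source, C(x,t) = M/(n_e·A·√(4πDt)) · exp(−(x−vt)²/(4Dt)), with n_e·A the pore (flow) area.
Plume center vt = 0.066 × 46 = 3.036 m, so the well at 4.5 m is 1.464 m downgradient of the peak.
√(4πDt) = 3.484 m, giving peak height M/(n_e·A·√(4πDt)) = 44/(0.26 × 13 × 3.484) = 3.736 kg/m³.
(x−vt)²/(4Dt) = (1.464)²/(4 × 0.021 × 46) = 0.5547; exp(−0.5547) = 0.5742.
C = 3.736 × 0.5742 = 2.15 kg/m³.

2.15 kg/m³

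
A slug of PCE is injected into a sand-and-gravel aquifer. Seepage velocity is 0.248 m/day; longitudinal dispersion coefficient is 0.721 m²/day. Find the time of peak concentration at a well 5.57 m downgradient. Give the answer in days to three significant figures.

13.6 days

For the 1D instantaneous-source solution, setting ∂C/∂t = 0 at fixed x gives v²t² + 2Dt − x² = 0, so t = (√(D² + v²x²) − D)/v².
√(D² + v²x²) = √(0.721² + 0.248² × 5.57²) = 1.558; v² = 0.061504.
t = (1.558 − 0.721)/0.061504 = 13.6 days (vs. the pure-advection estimate x/v = 22.5 d).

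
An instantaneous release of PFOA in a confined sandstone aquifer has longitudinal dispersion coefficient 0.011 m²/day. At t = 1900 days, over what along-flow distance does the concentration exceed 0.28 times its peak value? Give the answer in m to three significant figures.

The plume is Gaussian with σ = √(2Dt) = √(2 × 0.011 × 1900) = 6.465 m.
C/C_peak = exp(−Δx²/(2σ²)) = 0.28 ⇒ Δx = σ·√(−2 ln 0.28) = 6.465 × 1.596 = 10.32 m.
Width = 2Δx = 20.6 m.

20.6 m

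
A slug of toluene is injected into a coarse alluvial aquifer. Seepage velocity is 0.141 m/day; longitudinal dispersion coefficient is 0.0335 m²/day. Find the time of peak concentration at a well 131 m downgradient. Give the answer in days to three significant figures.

927 days

For the 1D instantaneous-source solution, setting ∂C/∂t = 0 at fixed x gives v²t² + 2Dt − x² = 0, so t = (√(D² + v²x²) − D)/v².
√(D² + v²x²) = √(0.0335² + 0.141² × 131²) = 18.47; v² = 0.019881.
t = (18.47 − 0.0335)/0.019881 = 927 days (vs. the pure-advection estimate x/v = 929 d).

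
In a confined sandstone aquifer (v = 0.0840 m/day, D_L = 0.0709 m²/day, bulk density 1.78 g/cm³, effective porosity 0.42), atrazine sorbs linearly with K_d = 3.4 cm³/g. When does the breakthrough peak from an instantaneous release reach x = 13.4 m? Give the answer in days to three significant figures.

Retardation factor R = 1 + ρ_b·K_d/n = 1 + 1.78 × 3.4/0.42 = 15.41.
Sorption retards both mechanisms: v_R = v/R = 0.005451 m/day, D_R = D/R = 0.004601 m²/day.
Peak time from v_R²t² + 2D_R t − x² = 0: t = (√(D_R² + v_R²x²) − D_R)/v_R².
√(D_R² + v_R²x²) = √(0.004601² + 0.005451² × 13.4²) = 0.07319; v_R² = 2.971e-05.
t = (0.07319 − 0.004601)/2.971e-05 = 2310 days.

2310 days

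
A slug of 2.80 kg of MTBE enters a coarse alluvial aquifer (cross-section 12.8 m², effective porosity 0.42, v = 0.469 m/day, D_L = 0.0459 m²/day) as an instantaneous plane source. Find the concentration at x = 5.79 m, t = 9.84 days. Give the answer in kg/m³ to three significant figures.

0.102 kg/m³

For an instantaneous plane source, C(x,t) = M/(n_e·A·√(4πDt)) · exp(−(x−vt)²/(4Dt)), with n_e·A the pore (flow) area.
Plume center vt = 0.469 × 9.84 = 4.61496 m, so the well at 5.79 m is 1.17504 m downgradient of the peak.
√(4πDt) = 2.382 m, giving peak height M/(n_e·A·√(4πDt)) = 2.80/(0.42 × 12.8 × 2.382) = 0.2187 kg/m³.
(x−vt)²/(4Dt) = (1.17504)²/(4 × 0.0459 × 9.84) = 0.7643; exp(−0.7643) = 0.4657.
C = 0.2187 × 0.4657 = 0.102 kg/m³.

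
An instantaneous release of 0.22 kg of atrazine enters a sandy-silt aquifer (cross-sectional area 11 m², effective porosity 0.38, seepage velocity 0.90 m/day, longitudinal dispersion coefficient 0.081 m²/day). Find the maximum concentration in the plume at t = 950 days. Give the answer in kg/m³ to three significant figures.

0.00169 kg/m³

The peak of an instantaneous 1D plume sits at x = vt; there the Gaussian factor is 1 and C_max = M/(n_e·A·√(4πDt)), where n_e·A is the pore area the mass is dissolved in.
√(4πDt) = √(4π × 0.081 × 950) = 31.10 m, so C_max = 0.22/(0.38 × 11 × 31.10) = 0.00169 kg/m³.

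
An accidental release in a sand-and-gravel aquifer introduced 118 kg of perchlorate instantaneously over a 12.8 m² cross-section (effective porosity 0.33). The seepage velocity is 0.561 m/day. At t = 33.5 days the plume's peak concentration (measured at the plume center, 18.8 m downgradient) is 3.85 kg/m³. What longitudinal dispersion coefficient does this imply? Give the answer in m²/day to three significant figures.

0.125 m²/day

At the plume center C_max = M/(n_e·A·√(4πDt)), so D = M²/(4πt·(n_e·A·C_max)²).
n_e·A·C_max = 0.33 × 12.8 × 3.85 = 16.26 kg/m.
D = 118²/(4π × 33.5 × 16.26²) = 0.125 m²/day.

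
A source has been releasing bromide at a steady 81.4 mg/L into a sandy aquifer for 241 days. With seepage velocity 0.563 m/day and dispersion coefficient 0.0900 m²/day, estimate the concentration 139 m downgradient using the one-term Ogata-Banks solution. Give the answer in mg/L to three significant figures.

25.0 mg/L

For a continuous step input, C/C₀ ≈ ½·erfc((x−vt)/(2√(Dt))).
vt = 0.563 × 241 = 135.683 m and 2√(Dt) = 2√(0.0900 × 241) = 9.315 m.
Argument (x−vt)/(2√(Dt)) = (139 − 135.683)/9.315 = 0.3561; ½·erfc(0.3561) = 0.3073.
C = 81.4 × 0.3073 = 25.0 mg/L.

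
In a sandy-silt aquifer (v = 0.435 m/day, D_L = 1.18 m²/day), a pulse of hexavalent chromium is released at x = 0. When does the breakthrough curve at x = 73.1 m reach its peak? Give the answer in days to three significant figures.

For the 1D instantaneous-source solution, setting ∂C/∂t = 0 at fixed x gives v²t² + 2Dt − x² = 0, so t = (√(D² + v²x²) − D)/v².
√(D² + v²x²) = √(1.18² + 0.435² × 73.1²) = 31.82; v² = 0.189225.
t = (31.82 − 1.18)/0.189225 = 162 days (vs. the pure-advection estimate x/v = 168 d).

162 days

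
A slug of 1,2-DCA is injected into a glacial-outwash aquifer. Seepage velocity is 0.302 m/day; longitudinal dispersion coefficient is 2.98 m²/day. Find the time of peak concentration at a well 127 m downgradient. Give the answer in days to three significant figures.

For the 1D instantaneous-source solution, setting ∂C/∂t = 0 at fixed x gives v²t² + 2Dt − x² = 0, so t = (√(D² + v²x²) − D)/v².
√(D² + v²x²) = √(2.98² + 0.302² × 127²) = 38.47; v² = 0.091204.
t = (38.47 − 2.98)/0.091204 = 389 days (vs. the pure-advection estimate x/v = 421 d).

389 days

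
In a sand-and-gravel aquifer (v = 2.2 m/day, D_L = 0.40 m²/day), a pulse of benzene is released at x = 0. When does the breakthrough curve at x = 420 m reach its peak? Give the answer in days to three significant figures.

191 days

For the 1D instantaneous-source solution, setting ∂C/∂t = 0 at fixed x gives v²t² + 2Dt − x² = 0, so t = (√(D² + v²x²) − D)/v².
√(D² + v²x²) = √(0.40² + 2.2² × 420²) = 924.0; v² = 4.84.
t = (924.0 − 0.40)/4.84 = 191 days (vs. the pure-advection estimate x/v = 191 d).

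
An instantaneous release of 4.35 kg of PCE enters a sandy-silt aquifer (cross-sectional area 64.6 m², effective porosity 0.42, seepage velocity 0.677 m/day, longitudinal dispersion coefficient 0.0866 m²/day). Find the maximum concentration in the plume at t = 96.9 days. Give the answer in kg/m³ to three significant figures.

The peak of an instantaneous 1D plume sits at x = vt; there the Gaussian factor is 1 and C_max = M/(n_e·A·√(4πDt)), where n_e·A is the pore area the mass is dissolved in.
√(4πDt) = √(4π × 0.0866 × 96.9) = 10.27 m, so C_max = 4.35/(0.42 × 64.6 × 10.27) = 0.0156 kg/m³.

0.0156 kg/m³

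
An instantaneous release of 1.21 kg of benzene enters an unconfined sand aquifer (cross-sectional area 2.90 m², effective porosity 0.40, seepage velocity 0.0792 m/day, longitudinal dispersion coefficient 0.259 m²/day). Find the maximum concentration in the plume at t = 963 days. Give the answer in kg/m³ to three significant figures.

0.0186 kg/m³

The peak of an instantaneous 1D plume sits at x = vt; there the Gaussian factor is 1 and C_max = M/(n_e·A·√(4πDt)), where n_e·A is the pore area the mass is dissolved in.
√(4πDt) = √(4π × 0.259 × 963) = 55.98 m, so C_max = 1.21/(0.40 × 2.90 × 55.98) = 0.0186 kg/m³.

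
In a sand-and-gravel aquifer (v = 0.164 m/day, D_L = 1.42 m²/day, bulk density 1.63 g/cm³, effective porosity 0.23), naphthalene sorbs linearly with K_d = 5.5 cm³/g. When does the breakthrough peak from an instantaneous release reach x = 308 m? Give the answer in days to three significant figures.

73000 days

Retardation factor R = 1 + ρ_b·K_d/n = 1 + 1.63 × 5.5/0.23 = 39.98.
Sorption retards both mechanisms: v_R = v/R = 0.004102 m/day, D_R = D/R = 0.03552 m²/day.
Peak time from v_R²t² + 2D_R t − x² = 0: t = (√(D_R² + v_R²x²) − D_R)/v_R².
√(D_R² + v_R²x²) = √(0.03552² + 0.004102² × 308²) = 1.264; v_R² = 1.683e-05.
t = (1.264 − 0.03552)/1.683e-05 = 73000 days.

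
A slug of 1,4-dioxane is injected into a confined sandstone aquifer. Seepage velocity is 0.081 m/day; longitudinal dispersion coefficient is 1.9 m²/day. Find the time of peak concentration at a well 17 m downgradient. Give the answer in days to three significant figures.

68.1 days

For the 1D instantaneous-source solution, setting ∂C/∂t = 0 at fixed x gives v²t² + 2Dt − x² = 0, so t = (√(D² + v²x²) − D)/v².
√(D² + v²x²) = √(1.9² + 0.081² × 17²) = 2.347; v² = 0.006561.
t = (2.347 − 1.9)/0.006561 = 68.1 days (vs. the pure-advection estimate x/v = 210 d).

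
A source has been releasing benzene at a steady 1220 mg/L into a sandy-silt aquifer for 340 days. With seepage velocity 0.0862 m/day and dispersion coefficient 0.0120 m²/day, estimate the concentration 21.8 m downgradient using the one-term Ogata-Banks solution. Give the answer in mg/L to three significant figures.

For a continuous step input, C/C₀ ≈ ½·erfc((x−vt)/(2√(Dt))).
vt = 0.0862 × 340 = 29.308 m and 2√(Dt) = 2√(0.0120 × 340) = 4.040 m.
Argument (x−vt)/(2√(Dt)) = (21.8 − 29.308)/4.040 = -1.858; ½·erfc(-1.858) = 0.9957.
C = 1220 × 0.9957 = 1210 mg/L.

1210 mg/L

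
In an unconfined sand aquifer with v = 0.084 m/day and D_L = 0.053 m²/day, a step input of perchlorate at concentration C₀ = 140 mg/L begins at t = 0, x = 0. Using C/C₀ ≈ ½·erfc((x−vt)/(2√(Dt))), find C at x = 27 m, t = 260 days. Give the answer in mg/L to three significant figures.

22.8 mg/L

For a continuous step input, C/C₀ ≈ ½·erfc((x−vt)/(2√(Dt))).
vt = 0.084 × 260 = 21.84 m and 2√(Dt) = 2√(0.053 × 260) = 7.424 m.
Argument (x−vt)/(2√(Dt)) = (27 − 21.84)/7.424 = 0.6950; ½·erfc(0.6950) = 0.1628.
C = 140 × 0.1628 = 22.8 mg/L.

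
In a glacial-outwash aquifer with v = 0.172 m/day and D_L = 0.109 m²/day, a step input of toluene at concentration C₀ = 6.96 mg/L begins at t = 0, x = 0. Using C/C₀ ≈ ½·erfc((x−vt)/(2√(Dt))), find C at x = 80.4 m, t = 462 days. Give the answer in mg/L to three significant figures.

3.22 mg/L

For a continuous step input, C/C₀ ≈ ½·erfc((x−vt)/(2√(Dt))).
vt = 0.172 × 462 = 79.464 m and 2√(Dt) = 2√(0.109 × 462) = 14.19 m.
Argument (x−vt)/(2√(Dt)) = (80.4 − 79.464)/14.19 = 0.06596; ½·erfc(0.06596) = 0.4628.
C = 6.96 × 0.4628 = 3.22 mg/L.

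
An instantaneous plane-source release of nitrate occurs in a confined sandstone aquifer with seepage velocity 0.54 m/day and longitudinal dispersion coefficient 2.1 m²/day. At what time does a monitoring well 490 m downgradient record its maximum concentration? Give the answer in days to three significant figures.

For the 1D instantaneous-source solution, setting ∂C/∂t = 0 at fixed x gives v²t² + 2Dt − x² = 0, so t = (√(D² + v²x²) − D)/v².
√(D² + v²x²) = √(2.1² + 0.54² × 490²) = 264.6; v² = 0.2916.
t = (264.6 − 2.1)/0.2916 = 900 days (vs. the pure-advection estimate x/v = 907 d).

900 days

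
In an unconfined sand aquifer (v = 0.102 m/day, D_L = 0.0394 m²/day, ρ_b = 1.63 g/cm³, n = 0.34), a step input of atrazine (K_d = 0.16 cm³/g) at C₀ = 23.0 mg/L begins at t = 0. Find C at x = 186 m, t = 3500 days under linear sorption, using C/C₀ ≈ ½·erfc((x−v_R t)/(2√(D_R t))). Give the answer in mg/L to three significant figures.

Retardation factor R = 1 + ρ_b·K_d/n = 1 + 1.63 × 0.16/0.34 = 1.767.
Sorption retards both mechanisms: v_R = v/R = 0.05772 m/day, D_R = D/R = 0.02230 m²/day.
v_R·t = 0.05772 × 3500 = 202.02 m; 2√(D_R t) = 17.67 m; argument = (186 − 202.02)/17.67 = -0.9066.
C = C₀ × ½·erfc(-0.9066) = 23.0 × 0.9001 = 20.7 mg/L.

20.7 mg/L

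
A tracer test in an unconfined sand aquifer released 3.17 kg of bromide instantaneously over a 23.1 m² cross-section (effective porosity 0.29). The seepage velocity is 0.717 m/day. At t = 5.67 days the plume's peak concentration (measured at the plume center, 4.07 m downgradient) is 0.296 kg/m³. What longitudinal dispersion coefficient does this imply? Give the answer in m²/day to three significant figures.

0.0359 m²/day

At the plume center C_max = M/(n_e·A·√(4πDt)), so D = M²/(4πt·(n_e·A·C_max)²).
n_e·A·C_max = 0.29 × 23.1 × 0.296 = 1.983 kg/m.
D = 3.17²/(4π × 5.67 × 1.983²) = 0.0359 m²/day.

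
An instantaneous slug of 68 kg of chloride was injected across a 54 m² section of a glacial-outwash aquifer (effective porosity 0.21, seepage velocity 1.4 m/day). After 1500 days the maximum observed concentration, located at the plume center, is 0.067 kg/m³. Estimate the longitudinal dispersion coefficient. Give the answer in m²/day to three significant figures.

At the plume center C_max = M/(n_e·A·√(4πDt)), so D = M²/(4πt·(n_e·A·C_max)²).
n_e·A·C_max = 0.21 × 54 × 0.067 = 0.7598 kg/m.
D = 68²/(4π × 1500 × 0.7598²) = 0.425 m²/day.

0.425 m²/day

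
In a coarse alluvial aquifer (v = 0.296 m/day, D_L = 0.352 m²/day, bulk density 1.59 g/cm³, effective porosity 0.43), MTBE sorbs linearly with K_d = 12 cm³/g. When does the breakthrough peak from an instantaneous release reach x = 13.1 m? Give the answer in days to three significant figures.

1830 days

Retardation factor R = 1 + ρ_b·K_d/n = 1 + 1.59 × 12/0.43 = 45.37.
Sorption retards both mechanisms: v_R = v/R = 0.006524 m/day, D_R = D/R = 0.007758 m²/day.
Peak time from v_R²t² + 2D_R t − x² = 0: t = (√(D_R² + v_R²x²) − D_R)/v_R².
√(D_R² + v_R²x²) = √(0.007758² + 0.006524² × 13.1²) = 0.08582; v_R² = 4.256e-05.
t = (0.08582 − 0.007758)/4.256e-05 = 1830 days.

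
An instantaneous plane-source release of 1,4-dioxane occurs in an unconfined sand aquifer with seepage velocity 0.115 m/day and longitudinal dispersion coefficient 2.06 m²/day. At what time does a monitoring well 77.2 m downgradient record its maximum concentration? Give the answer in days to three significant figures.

For the 1D instantaneous-source solution, setting ∂C/∂t = 0 at fixed x gives v²t² + 2Dt − x² = 0, so t = (√(D² + v²x²) − D)/v².
√(D² + v²x²) = √(2.06² + 0.115² × 77.2²) = 9.114; v² = 0.013225.
t = (9.114 − 2.06)/0.013225 = 533 days (vs. the pure-advection estimate x/v = 671 d).

533 days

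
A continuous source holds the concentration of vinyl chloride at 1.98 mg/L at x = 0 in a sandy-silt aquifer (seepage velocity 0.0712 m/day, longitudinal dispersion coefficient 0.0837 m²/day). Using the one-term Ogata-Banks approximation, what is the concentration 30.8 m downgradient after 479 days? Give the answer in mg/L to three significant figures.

1.28 mg/L

For a continuous step input, C/C₀ ≈ ½·erfc((x−vt)/(2√(Dt))).
vt = 0.0712 × 479 = 34.1048 m and 2√(Dt) = 2√(0.0837 × 479) = 12.66 m.
Argument (x−vt)/(2√(Dt)) = (30.8 − 34.1048)/12.66 = -0.2610; ½·erfc(-0.2610) = 0.6440.
C = 1.98 × 0.6440 = 1.28 mg/L.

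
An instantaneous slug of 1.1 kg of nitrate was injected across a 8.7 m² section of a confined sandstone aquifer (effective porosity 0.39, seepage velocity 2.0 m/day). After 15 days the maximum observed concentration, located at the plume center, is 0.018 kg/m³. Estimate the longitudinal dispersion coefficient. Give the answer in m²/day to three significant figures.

At the plume center C_max = M/(n_e·A·√(4πDt)), so D = M²/(4πt·(n_e·A·C_max)²).
n_e·A·C_max = 0.39 × 8.7 × 0.018 = 0.06107 kg/m.
D = 1.1²/(4π × 15 × 0.06107²) = 1.72 m²/day.

1.72 m²/day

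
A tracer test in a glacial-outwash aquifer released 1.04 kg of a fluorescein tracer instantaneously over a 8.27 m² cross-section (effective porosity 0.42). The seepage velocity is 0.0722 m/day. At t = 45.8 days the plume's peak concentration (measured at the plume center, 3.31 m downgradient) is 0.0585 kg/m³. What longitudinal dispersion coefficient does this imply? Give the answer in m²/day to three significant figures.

0.0455 m²/day

At the plume center C_max = M/(n_e·A·√(4πDt)), so D = M²/(4πt·(n_e·A·C_max)²).
n_e·A·C_max = 0.42 × 8.27 × 0.0585 = 0.2032 kg/m.
D = 1.04²/(4π × 45.8 × 0.2032²) = 0.0455 m²/day.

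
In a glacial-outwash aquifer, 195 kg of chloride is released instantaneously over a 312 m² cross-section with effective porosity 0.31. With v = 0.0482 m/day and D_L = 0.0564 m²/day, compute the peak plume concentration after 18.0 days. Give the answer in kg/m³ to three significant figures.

The peak of an instantaneous 1D plume sits at x = vt; there the Gaussian factor is 1 and C_max = M/(n_e·A·√(4πDt)), where n_e·A is the pore area the mass is dissolved in.
√(4πDt) = √(4π × 0.0564 × 18.0) = 3.572 m, so C_max = 195/(0.31 × 312 × 3.572) = 0.564 kg/m³.

0.564 kg/m³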